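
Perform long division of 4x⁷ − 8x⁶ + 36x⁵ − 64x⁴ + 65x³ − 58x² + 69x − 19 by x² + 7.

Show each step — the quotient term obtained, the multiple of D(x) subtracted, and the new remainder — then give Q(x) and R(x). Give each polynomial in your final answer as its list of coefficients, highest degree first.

Q = [4, -8, 8, -8, 9, -2]; R = [6, -5]

Step 1: lead(4x⁷ − 8x⁶ + 36x⁵ − 64x⁴ + 65x³ − 58x² + 69x − 19) ÷ lead(D) = 4x⁷ ÷ x² = 4x⁵. Subtract (4x⁵)·D = 4x⁷ + 28x⁵. Remainder: −8x⁶ + 8x⁵ − 64x⁴ + 65x³ − 58x² + 69x − 19.
Step 2: lead(−8x⁶ + 8x⁵ − 64x⁴ + 65x³ − 58x² + 69x − 19) ÷ lead(D) = −8x⁶ ÷ x² = −8x⁴. Subtract (−8x⁴)·D = −8x⁶ − 56x⁴. Remainder: 8x⁵ − 8x⁴ + 65x³ − 58x² + 69x − 19.
Step 3: lead(8x⁵ − 8x⁴ + 65x³ − 58x² + 69x − 19) ÷ lead(D) = 8x⁵ ÷ x² = 8x³. Subtract (8x³)·D = 8x⁵ + 56x³. Remainder: −8x⁴ + 9x³ − 58x² + 69x − 19.
Step 4: lead(−8x⁴ + 9x³ − 58x² + 69x − 19) ÷ lead(D) = −8x⁴ ÷ x² = −8x². Subtract (−8x²)·D = −8x⁴ − 56x². Remainder: 9x³ − 2x² + 69x − 19.
Step 5: lead(9x³ − 2x² + 69x − 19) ÷ lead(D) = 9x³ ÷ x² = 9x. Subtract (9x)·D = 9x³ + 63x. Remainder: −2x² + 6x − 19.
Step 6: lead(−2x² + 6x − 19) ÷ lead(D) = −2x² ÷ x² = −2. Subtract (−2)·D = −2x² − 14. Remainder: 6x − 5.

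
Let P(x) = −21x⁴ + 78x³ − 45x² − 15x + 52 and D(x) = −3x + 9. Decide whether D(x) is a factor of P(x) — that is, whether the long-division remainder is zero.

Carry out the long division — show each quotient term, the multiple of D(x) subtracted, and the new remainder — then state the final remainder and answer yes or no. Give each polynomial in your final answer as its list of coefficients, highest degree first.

Step 1: lead(−21x⁴ + 78x³ − 45x² − 15x + 52) ÷ lead(D) = −21x⁴ ÷ −3x = 7x³. Subtract (7x³)·D = −21x⁴ + 63x³. Remainder: 15x³ − 45x² − 15x + 52.
Step 2: lead(15x³ − 45x² − 15x + 52) ÷ lead(D) = 15x³ ÷ −3x = −5x². Subtract (−5x²)·D = 15x³ − 45x². Remainder: −15x + 52.
Step 3: lead(−15x + 52) ÷ lead(D) = −15x ÷ −3x = 5. Subtract (5)·D = −15x + 45. Remainder: 7.

R = [7], so D(x) is not a factor of P(x). no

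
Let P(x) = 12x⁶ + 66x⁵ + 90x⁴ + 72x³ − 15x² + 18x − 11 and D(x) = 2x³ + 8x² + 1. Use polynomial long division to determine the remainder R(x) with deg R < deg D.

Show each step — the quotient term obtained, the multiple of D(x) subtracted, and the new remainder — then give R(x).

Step 1: lead(12x⁶ + 66x⁵ + 90x⁴ + 72x³ − 15x² + 18x − 11) ÷ lead(D) = 12x⁶ ÷ 2x³ = 6x³. Subtract (6x³)·D = 12x⁶ + 48x⁵ + 6x³. Remainder: 18x⁵ + 90x⁴ + 66x³ − 15x² + 18x − 11.
Step 2: lead(18x⁵ + 90x⁴ + 66x³ − 15x² + 18x − 11) ÷ lead(D) = 18x⁵ ÷ 2x³ = 9x². Subtract (9x²)·D = 18x⁵ + 72x⁴ + 9x². Remainder: 18x⁴ + 66x³ − 24x² + 18x − 11.
Step 3: lead(18x⁴ + 66x³ − 24x² + 18x − 11) ÷ lead(D) = 18x⁴ ÷ 2x³ = 9x. Subtract (9x)·D = 18x⁴ + 72x³ + 9x. Remainder: −6x³ − 24x² + 9x − 11.
Step 4: lead(−6x³ − 24x² + 9x − 11) ÷ lead(D) = −6x³ ÷ 2x³ = −3. Subtract (−3)·D = −6x³ − 24x² − 3. Remainder: 9x − 8.

R(x) = 9x − 8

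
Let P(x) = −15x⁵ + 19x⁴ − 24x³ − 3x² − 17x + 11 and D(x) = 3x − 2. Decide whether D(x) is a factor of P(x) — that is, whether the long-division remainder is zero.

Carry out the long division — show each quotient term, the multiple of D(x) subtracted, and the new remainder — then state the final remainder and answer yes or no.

Step 1: lead(−15x⁵ + 19x⁴ − 24x³ − 3x² − 17x + 11) ÷ lead(D) = −15x⁵ ÷ 3x = −5x⁴. Subtract (−5x⁴)·D = −15x⁵ + 10x⁴. Remainder: 9x⁴ − 24x³ − 3x² − 17x + 11.
Step 2: lead(9x⁴ − 24x³ − 3x² − 17x + 11) ÷ lead(D) = 9x⁴ ÷ 3x = 3x³. Subtract (3x³)·D = 9x⁴ − 6x³. Remainder: −18x³ − 3x² − 17x + 11.
Step 3: lead(−18x³ − 3x² − 17x + 11) ÷ lead(D) = −18x³ ÷ 3x = −6x². Subtract (−6x²)·D = −18x³ + 12x². Remainder: −15x² − 17x + 11.
Step 4: lead(−15x² − 17x + 11) ÷ lead(D) = −15x² ÷ 3x = −5x. Subtract (−5x)·D = −15x² + 10x. Remainder: −27x + 11.
Step 5: lead(−27x + 11) ÷ lead(D) = −27x ÷ 3x = −9. Subtract (−9)·D = −27x + 18. Remainder: −7.

R(x) = −7, so D(x) is not a factor of P(x). no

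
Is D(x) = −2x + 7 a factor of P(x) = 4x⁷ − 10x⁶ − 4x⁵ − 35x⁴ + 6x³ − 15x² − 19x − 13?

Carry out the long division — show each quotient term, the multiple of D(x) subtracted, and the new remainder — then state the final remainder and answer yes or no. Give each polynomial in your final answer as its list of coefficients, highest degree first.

Step 1: lead(4x⁷ − 10x⁶ − 4x⁵ − 35x⁴ + 6x³ − 15x² − 19x − 13) ÷ lead(D) = 4x⁷ ÷ −2x = −2x⁶. Subtract (−2x⁶)·D = 4x⁷ − 14x⁶. Remainder: 4x⁶ − 4x⁵ − 35x⁴ + 6x³ − 15x² − 19x − 13.
Step 2: lead(4x⁶ − 4x⁵ − 35x⁴ + 6x³ − 15x² − 19x − 13) ÷ lead(D) = 4x⁶ ÷ −2x = −2x⁵. Subtract (−2x⁵)·D = 4x⁶ − 14x⁵. Remainder: 10x⁵ − 35x⁴ + 6x³ − 15x² − 19x − 13.
Step 3: lead(10x⁵ − 35x⁴ + 6x³ − 15x² − 19x − 13) ÷ lead(D) = 10x⁵ ÷ −2x = −5x⁴. Subtract (−5x⁴)·D = 10x⁵ − 35x⁴. Remainder: 6x³ − 15x² − 19x − 13.
Step 4: lead(6x³ − 15x² − 19x − 13) ÷ lead(D) = 6x³ ÷ −2x = −3x². Subtract (−3x²)·D = 6x³ − 21x². Remainder: 6x² − 19x − 13.
Step 5: lead(6x² − 19x − 13) ÷ lead(D) = 6x² ÷ −2x = −3x. Subtract (−3x)·D = 6x² − 21x. Remainder: 2x − 13.
Step 6: lead(2x − 13) ÷ lead(D) = 2x ÷ −2x = −1. Subtract (−1)·D = 2x − 7. Remainder: −6.

R = [-6], so D(x) is not a factor of P(x). no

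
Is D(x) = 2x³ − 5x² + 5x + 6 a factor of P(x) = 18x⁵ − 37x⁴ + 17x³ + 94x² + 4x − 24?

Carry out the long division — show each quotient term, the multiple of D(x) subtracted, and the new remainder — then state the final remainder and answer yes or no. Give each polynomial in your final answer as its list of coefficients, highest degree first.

Step 1: lead(18x⁵ − 37x⁴ + 17x³ + 94x² + 4x − 24) ÷ lead(D) = 18x⁵ ÷ 2x³ = 9x². Subtract (9x²)·D = 18x⁵ − 45x⁴ + 45x³ + 54x². Remainder: 8x⁴ − 28x³ + 40x² + 4x − 24.
Step 2: lead(8x⁴ − 28x³ + 40x² + 4x − 24) ÷ lead(D) = 8x⁴ ÷ 2x³ = 4x. Subtract (4x)·D = 8x⁴ − 20x³ + 20x² + 24x. Remainder: −8x³ + 20x² − 20x − 24.
Step 3: lead(−8x³ + 20x² − 20x − 24) ÷ lead(D) = −8x³ ÷ 2x³ = −4. Subtract (−4)·D = −8x³ + 20x² − 20x − 24. Remainder: 0.

R = [0], so D(x) is a factor of P(x). yes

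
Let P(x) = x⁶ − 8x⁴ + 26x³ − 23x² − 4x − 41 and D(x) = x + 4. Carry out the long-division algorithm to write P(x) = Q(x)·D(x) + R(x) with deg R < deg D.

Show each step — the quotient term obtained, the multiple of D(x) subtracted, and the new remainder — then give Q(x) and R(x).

Step 1: lead(x⁶ − 8x⁴ + 26x³ − 23x² − 4x − 41) ÷ lead(D) = x⁶ ÷ x = x⁵. Subtract (x⁵)·D = x⁶ + 4x⁵. Remainder: −4x⁵ − 8x⁴ + 26x³ − 23x² − 4x − 41.
Step 2: lead(−4x⁵ − 8x⁴ + 26x³ − 23x² − 4x − 41) ÷ lead(D) = −4x⁵ ÷ x = −4x⁴. Subtract (−4x⁴)·D = −4x⁵ − 16x⁴. Remainder: 8x⁴ + 26x³ − 23x² − 4x − 41.
Step 3: lead(8x⁴ + 26x³ − 23x² − 4x − 41) ÷ lead(D) = 8x⁴ ÷ x = 8x³. Subtract (8x³)·D = 8x⁴ + 32x³. Remainder: −6x³ − 23x² − 4x − 41.
Step 4: lead(−6x³ − 23x² − 4x − 41) ÷ lead(D) = −6x³ ÷ x = −6x². Subtract (−6x²)·D = −6x³ − 24x². Remainder: x² − 4x − 41.
Step 5: lead(x² − 4x − 41) ÷ lead(D) = x² ÷ x = x. Subtract (x)·D = x² + 4x. Remainder: −8x − 41.
Step 6: lead(−8x − 41) ÷ lead(D) = −8x ÷ x = −8. Subtract (−8)·D = −8x − 32. Remainder: −9.

Q(x) = x⁵ − 4x⁴ + 8x³ − 6x² + x − 8; R(x) = −9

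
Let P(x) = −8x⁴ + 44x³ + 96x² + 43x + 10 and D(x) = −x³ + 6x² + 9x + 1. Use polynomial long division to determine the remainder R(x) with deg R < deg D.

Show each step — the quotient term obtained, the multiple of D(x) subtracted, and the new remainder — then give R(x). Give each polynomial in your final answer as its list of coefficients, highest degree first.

Step 1: lead(−8x⁴ + 44x³ + 96x² + 43x + 10) ÷ lead(D) = −8x⁴ ÷ −x³ = 8x. Subtract (8x)·D = −8x⁴ + 48x³ + 72x² + 8x. Remainder: −4x³ + 24x² + 35x + 10.
Step 2: lead(−4x³ + 24x² + 35x + 10) ÷ lead(D) = −4x³ ÷ −x³ = 4. Subtract (4)·D = −4x³ + 24x² + 36x + 4. Remainder: −x + 6.

R = [-1, 6]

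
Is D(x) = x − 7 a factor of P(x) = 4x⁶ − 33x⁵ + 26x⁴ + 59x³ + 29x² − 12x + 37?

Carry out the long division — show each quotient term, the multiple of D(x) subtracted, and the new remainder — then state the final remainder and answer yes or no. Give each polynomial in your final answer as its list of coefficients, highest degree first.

R = [2], so D(x) is not a factor of P(x). no

Step 1: lead(4x⁶ − 33x⁵ + 26x⁴ + 59x³ + 29x² − 12x + 37) ÷ lead(D) = 4x⁶ ÷ x = 4x⁵. Subtract (4x⁵)·D = 4x⁶ − 28x⁵. Remainder: −5x⁵ + 26x⁴ + 59x³ + 29x² − 12x + 37.
Step 2: lead(−5x⁵ + 26x⁴ + 59x³ + 29x² − 12x + 37) ÷ lead(D) = −5x⁵ ÷ x = −5x⁴. Subtract (−5x⁴)·D = −5x⁵ + 35x⁴. Remainder: −9x⁴ + 59x³ + 29x² − 12x + 37.
Step 3: lead(−9x⁴ + 59x³ + 29x² − 12x + 37) ÷ lead(D) = −9x⁴ ÷ x = −9x³. Subtract (−9x³)·D = −9x⁴ + 63x³. Remainder: −4x³ + 29x² − 12x + 37.
Step 4: lead(−4x³ + 29x² − 12x + 37) ÷ lead(D) = −4x³ ÷ x = −4x². Subtract (−4x²)·D = −4x³ + 28x². Remainder: x² − 12x + 37.
Step 5: lead(x² − 12x + 37) ÷ lead(D) = x² ÷ x = x. Subtract (x)·D = x² − 7x. Remainder: −5x + 37.
Step 6: lead(−5x + 37) ÷ lead(D) = −5x ÷ x = −5. Subtract (−5)·D = −5x + 35. Remainder: 2.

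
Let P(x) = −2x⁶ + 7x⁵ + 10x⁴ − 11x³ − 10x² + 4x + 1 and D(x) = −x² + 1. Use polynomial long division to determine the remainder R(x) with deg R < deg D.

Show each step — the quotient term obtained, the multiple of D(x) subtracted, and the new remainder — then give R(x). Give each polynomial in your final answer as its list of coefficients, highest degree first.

Step 1: lead(−2x⁶ + 7x⁵ + 10x⁴ − 11x³ − 10x² + 4x + 1) ÷ lead(D) = −2x⁶ ÷ −x² = 2x⁴. Subtract (2x⁴)·D = −2x⁶ + 2x⁴. Remainder: 7x⁵ + 8x⁴ − 11x³ − 10x² + 4x + 1.
Step 2: lead(7x⁵ + 8x⁴ − 11x³ − 10x² + 4x + 1) ÷ lead(D) = 7x⁵ ÷ −x² = −7x³. Subtract (−7x³)·D = 7x⁵ − 7x³. Remainder: 8x⁴ − 4x³ − 10x² + 4x + 1.
Step 3: lead(8x⁴ − 4x³ − 10x² + 4x + 1) ÷ lead(D) = 8x⁴ ÷ −x² = −8x². Subtract (−8x²)·D = 8x⁴ − 8x². Remainder: −4x³ − 2x² + 4x + 1.
Step 4: lead(−4x³ − 2x² + 4x + 1) ÷ lead(D) = −4x³ ÷ −x² = 4x. Subtract (4x)·D = −4x³ + 4x. Remainder: −2x² + 1.
Step 5: lead(−2x² + 1) ÷ lead(D) = −2x² ÷ −x² = 2. Subtract (2)·D = −2x² + 2. Remainder: −1.

R = [-1]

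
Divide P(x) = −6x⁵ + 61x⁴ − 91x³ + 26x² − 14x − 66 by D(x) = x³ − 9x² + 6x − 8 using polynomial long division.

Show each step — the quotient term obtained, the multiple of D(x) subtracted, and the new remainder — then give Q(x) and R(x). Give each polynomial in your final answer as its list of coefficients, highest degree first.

Q = [-6, 7, 8]; R = [8, -6, -2]

Step 1: lead(−6x⁵ + 61x⁴ − 91x³ + 26x² − 14x − 66) ÷ lead(D) = −6x⁵ ÷ x³ = −6x². Subtract (−6x²)·D = −6x⁵ + 54x⁴ − 36x³ + 48x². Remainder: 7x⁴ − 55x³ − 22x² − 14x − 66.
Step 2: lead(7x⁴ − 55x³ − 22x² − 14x − 66) ÷ lead(D) = 7x⁴ ÷ x³ = 7x. Subtract (7x)·D = 7x⁴ − 63x³ + 42x² − 56x. Remainder: 8x³ − 64x² + 42x − 66.
Step 3: lead(8x³ − 64x² + 42x − 66) ÷ lead(D) = 8x³ ÷ x³ = 8. Subtract (8)·D = 8x³ − 72x² + 48x − 64. Remainder: 8x² − 6x − 2.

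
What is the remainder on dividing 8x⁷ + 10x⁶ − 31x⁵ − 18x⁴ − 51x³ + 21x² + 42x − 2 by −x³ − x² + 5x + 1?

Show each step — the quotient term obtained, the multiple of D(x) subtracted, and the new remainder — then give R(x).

R(x) = −9

Step 1: lead(8x⁷ + 10x⁶ − 31x⁵ − 18x⁴ − 51x³ + 21x² + 42x − 2) ÷ lead(D) = 8x⁷ ÷ −x³ = −8x⁴. Subtract (−8x⁴)·D = 8x⁷ + 8x⁶ − 40x⁵ − 8x⁴. Remainder: 2x⁶ + 9x⁵ − 10x⁴ − 51x³ + 21x² + 42x − 2.
Step 2: lead(2x⁶ + 9x⁵ − 10x⁴ − 51x³ + 21x² + 42x − 2) ÷ lead(D) = 2x⁶ ÷ −x³ = −2x³. Subtract (−2x³)·D = 2x⁶ + 2x⁵ − 10x⁴ − 2x³. Remainder: 7x⁵ − 49x³ + 21x² + 42x − 2.
Step 3: lead(7x⁵ − 49x³ + 21x² + 42x − 2) ÷ lead(D) = 7x⁵ ÷ −x³ = −7x². Subtract (−7x²)·D = 7x⁵ + 7x⁴ − 35x³ − 7x². Remainder: −7x⁴ − 14x³ + 28x² + 42x − 2.
Step 4: lead(−7x⁴ − 14x³ + 28x² + 42x − 2) ÷ lead(D) = −7x⁴ ÷ −x³ = 7x. Subtract (7x)·D = −7x⁴ − 7x³ + 35x² + 7x. Remainder: −7x³ − 7x² + 35x − 2.
Step 5: lead(−7x³ − 7x² + 35x − 2) ÷ lead(D) = −7x³ ÷ −x³ = 7. Subtract (7)·D = −7x³ − 7x² + 35x + 7. Remainder: −9.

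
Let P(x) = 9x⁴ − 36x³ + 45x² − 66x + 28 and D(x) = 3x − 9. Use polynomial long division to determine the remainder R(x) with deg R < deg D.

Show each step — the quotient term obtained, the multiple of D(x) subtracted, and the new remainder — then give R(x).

Step 1: lead(9x⁴ − 36x³ + 45x² − 66x + 28) ÷ lead(D) = 9x⁴ ÷ 3x = 3x³. Subtract (3x³)·D = 9x⁴ − 27x³. Remainder: −9x³ + 45x² − 66x + 28.
Step 2: lead(−9x³ + 45x² − 66x + 28) ÷ lead(D) = −9x³ ÷ 3x = −3x². Subtract (−3x²)·D = −9x³ + 27x². Remainder: 18x² − 66x + 28.
Step 3: lead(18x² − 66x + 28) ÷ lead(D) = 18x² ÷ 3x = 6x. Subtract (6x)·D = 18x² − 54x. Remainder: −12x + 28.
Step 4: lead(−12x + 28) ÷ lead(D) = −12x ÷ 3x = −4. Subtract (−4)·D = −12x + 36. Remainder: −8.

R(x) = −8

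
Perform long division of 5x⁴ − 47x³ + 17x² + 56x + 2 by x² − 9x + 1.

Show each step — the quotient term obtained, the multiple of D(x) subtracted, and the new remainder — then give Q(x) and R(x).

Step 1: lead(5x⁴ − 47x³ + 17x² + 56x + 2) ÷ lead(D) = 5x⁴ ÷ x² = 5x². Subtract (5x²)·D = 5x⁴ − 45x³ + 5x². Remainder: −2x³ + 12x² + 56x + 2.
Step 2: lead(−2x³ + 12x² + 56x + 2) ÷ lead(D) = −2x³ ÷ x² = −2x. Subtract (−2x)·D = −2x³ + 18x² − 2x. Remainder: −6x² + 58x + 2.
Step 3: lead(−6x² + 58x + 2) ÷ lead(D) = −6x² ÷ x² = −6. Subtract (−6)·D = −6x² + 54x − 6. Remainder: 4x + 8.

Q(x) = 5x² − 2x − 6; R(x) = 4x + 8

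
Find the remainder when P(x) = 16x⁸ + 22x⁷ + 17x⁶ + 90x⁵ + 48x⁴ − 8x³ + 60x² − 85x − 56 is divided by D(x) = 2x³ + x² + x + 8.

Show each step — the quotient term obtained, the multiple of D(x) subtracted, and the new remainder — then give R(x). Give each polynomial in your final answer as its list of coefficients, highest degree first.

Step 1: lead(16x⁸ + 22x⁷ + 17x⁶ + 90x⁵ + 48x⁴ − 8x³ + 60x² − 85x − 56) ÷ lead(D) = 16x⁸ ÷ 2x³ = 8x⁵. Subtract (8x⁵)·D = 16x⁸ + 8x⁷ + 8x⁶ + 64x⁵. Remainder: 14x⁷ + 9x⁶ + 26x⁵ + 48x⁴ − 8x³ + 60x² − 85x − 56.
Step 2: lead(14x⁷ + 9x⁶ + 26x⁵ + 48x⁴ − 8x³ + 60x² − 85x − 56) ÷ lead(D) = 14x⁷ ÷ 2x³ = 7x⁴. Subtract (7x⁴)·D = 14x⁷ + 7x⁶ + 7x⁵ + 56x⁴. Remainder: 2x⁶ + 19x⁵ − 8x⁴ − 8x³ + 60x² − 85x − 56.
Step 3: lead(2x⁶ + 19x⁵ − 8x⁴ − 8x³ + 60x² − 85x − 56) ÷ lead(D) = 2x⁶ ÷ 2x³ = x³. Subtract (x³)·D = 2x⁶ + x⁵ + x⁴ + 8x³. Remainder: 18x⁵ − 9x⁴ − 16x³ + 60x² − 85x − 56.
Step 4: lead(18x⁵ − 9x⁴ − 16x³ + 60x² − 85x − 56) ÷ lead(D) = 18x⁵ ÷ 2x³ = 9x². Subtract (9x²)·D = 18x⁵ + 9x⁴ + 9x³ + 72x². Remainder: −18x⁴ − 25x³ − 12x² − 85x − 56.
Step 5: lead(−18x⁴ − 25x³ − 12x² − 85x − 56) ÷ lead(D) = −18x⁴ ÷ 2x³ = −9x. Subtract (−9x)·D = −18x⁴ − 9x³ − 9x² − 72x. Remainder: −16x³ − 3x² − 13x − 56.
Step 6: lead(−16x³ − 3x² − 13x − 56) ÷ lead(D) = −16x³ ÷ 2x³ = −8. Subtract (−8)·D = −16x³ − 8x² − 8x − 64. Remainder: 5x² − 5x + 8.

R = [5, -5, 8]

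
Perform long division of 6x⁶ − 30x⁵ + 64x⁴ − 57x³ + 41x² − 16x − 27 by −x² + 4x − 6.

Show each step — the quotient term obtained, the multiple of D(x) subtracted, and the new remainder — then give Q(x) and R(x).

Q(x) = −6x⁴ + 6x³ − 4x² + 5x + 3; R(x) = 2x − 9

Step 1: lead(6x⁶ − 30x⁵ + 64x⁴ − 57x³ + 41x² − 16x − 27) ÷ lead(D) = 6x⁶ ÷ −x² = −6x⁴. Subtract (−6x⁴)·D = 6x⁶ − 24x⁵ + 36x⁴. Remainder: −6x⁵ + 28x⁴ − 57x³ + 41x² − 16x − 27.
Step 2: lead(−6x⁵ + 28x⁴ − 57x³ + 41x² − 16x − 27) ÷ lead(D) = −6x⁵ ÷ −x² = 6x³. Subtract (6x³)·D = −6x⁵ + 24x⁴ − 36x³. Remainder: 4x⁴ − 21x³ + 41x² − 16x − 27.
Step 3: lead(4x⁴ − 21x³ + 41x² − 16x − 27) ÷ lead(D) = 4x⁴ ÷ −x² = −4x². Subtract (−4x²)·D = 4x⁴ − 16x³ + 24x². Remainder: −5x³ + 17x² − 16x − 27.
Step 4: lead(−5x³ + 17x² − 16x − 27) ÷ lead(D) = −5x³ ÷ −x² = 5x. Subtract (5x)·D = −5x³ + 20x² − 30x. Remainder: −3x² + 14x − 27.
Step 5: lead(−3x² + 14x − 27) ÷ lead(D) = −3x² ÷ −x² = 3. Subtract (3)·D = −3x² + 12x − 18. Remainder: 2x − 9.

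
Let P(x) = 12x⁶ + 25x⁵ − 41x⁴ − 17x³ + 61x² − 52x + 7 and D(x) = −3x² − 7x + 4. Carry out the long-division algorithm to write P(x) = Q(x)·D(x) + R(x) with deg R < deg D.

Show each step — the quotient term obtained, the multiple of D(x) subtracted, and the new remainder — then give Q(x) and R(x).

Step 1: lead(12x⁶ + 25x⁵ − 41x⁴ − 17x³ + 61x² − 52x + 7) ÷ lead(D) = 12x⁶ ÷ −3x² = −4x⁴. Subtract (−4x⁴)·D = 12x⁶ + 28x⁵ − 16x⁴. Remainder: −3x⁵ − 25x⁴ − 17x³ + 61x² − 52x + 7.
Step 2: lead(−3x⁵ − 25x⁴ − 17x³ + 61x² − 52x + 7) ÷ lead(D) = −3x⁵ ÷ −3x² = x³. Subtract (x³)·D = −3x⁵ − 7x⁴ + 4x³. Remainder: −18x⁴ − 21x³ + 61x² − 52x + 7.
Step 3: lead(−18x⁴ − 21x³ + 61x² − 52x + 7) ÷ lead(D) = −18x⁴ ÷ −3x² = 6x². Subtract (6x²)·D = −18x⁴ − 42x³ + 24x². Remainder: 21x³ + 37x² − 52x + 7.
Step 4: lead(21x³ + 37x² − 52x + 7) ÷ lead(D) = 21x³ ÷ −3x² = −7x. Subtract (−7x)·D = 21x³ + 49x² − 28x. Remainder: −12x² − 24x + 7.
Step 5: lead(−12x² − 24x + 7) ÷ lead(D) = −12x² ÷ −3x² = 4. Subtract (4)·D = −12x² − 28x + 16. Remainder: 4x − 9.

Q(x) = −4x⁴ + x³ + 6x² − 7x + 4; R(x) = 4x − 9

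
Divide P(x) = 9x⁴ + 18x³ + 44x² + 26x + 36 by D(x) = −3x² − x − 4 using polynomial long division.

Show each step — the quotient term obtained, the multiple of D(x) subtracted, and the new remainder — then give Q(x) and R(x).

Q(x) = −3x² − 5x − 9; R(x) = −3x

Step 1: lead(9x⁴ + 18x³ + 44x² + 26x + 36) ÷ lead(D) = 9x⁴ ÷ −3x² = −3x². Subtract (−3x²)·D = 9x⁴ + 3x³ + 12x². Remainder: 15x³ + 32x² + 26x + 36.
Step 2: lead(15x³ + 32x² + 26x + 36) ÷ lead(D) = 15x³ ÷ −3x² = −5x. Subtract (−5x)·D = 15x³ + 5x² + 20x. Remainder: 27x² + 6x + 36.
Step 3: lead(27x² + 6x + 36) ÷ lead(D) = 27x² ÷ −3x² = −9. Subtract (−9)·D = 27x² + 9x + 36. Remainder: −3x.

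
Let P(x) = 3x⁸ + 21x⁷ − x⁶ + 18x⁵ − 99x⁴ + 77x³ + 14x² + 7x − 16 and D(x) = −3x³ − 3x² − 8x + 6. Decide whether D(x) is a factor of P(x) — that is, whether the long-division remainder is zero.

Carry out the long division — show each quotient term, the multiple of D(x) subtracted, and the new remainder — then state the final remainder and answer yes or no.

Step 1: lead(3x⁸ + 21x⁷ − x⁶ + 18x⁵ − 99x⁴ + 77x³ + 14x² + 7x − 16) ÷ lead(D) = 3x⁸ ÷ −3x³ = −x⁵. Subtract (−x⁵)·D = 3x⁸ + 3x⁷ + 8x⁶ − 6x⁵. Remainder: 18x⁷ − 9x⁶ + 24x⁵ − 99x⁴ + 77x³ + 14x² + 7x − 16.
Step 2: lead(18x⁷ − 9x⁶ + 24x⁵ − 99x⁴ + 77x³ + 14x² + 7x − 16) ÷ lead(D) = 18x⁷ ÷ −3x³ = −6x⁴. Subtract (−6x⁴)·D = 18x⁷ + 18x⁶ + 48x⁵ − 36x⁴. Remainder: −27x⁶ − 24x⁵ − 63x⁴ + 77x³ + 14x² + 7x − 16.
Step 3: lead(−27x⁶ − 24x⁵ − 63x⁴ + 77x³ + 14x² + 7x − 16) ÷ lead(D) = −27x⁶ ÷ −3x³ = 9x³. Subtract (9x³)·D = −27x⁶ − 27x⁵ − 72x⁴ + 54x³. Remainder: 3x⁵ + 9x⁴ + 23x³ + 14x² + 7x − 16.
Step 4: lead(3x⁵ + 9x⁴ + 23x³ + 14x² + 7x − 16) ÷ lead(D) = 3x⁵ ÷ −3x³ = −x². Subtract (−x²)·D = 3x⁵ + 3x⁴ + 8x³ − 6x². Remainder: 6x⁴ + 15x³ + 20x² + 7x − 16.
Step 5: lead(6x⁴ + 15x³ + 20x² + 7x − 16) ÷ lead(D) = 6x⁴ ÷ −3x³ = −2x. Subtract (−2x)·D = 6x⁴ + 6x³ + 16x² − 12x. Remainder: 9x³ + 4x² + 19x − 16.
Step 6: lead(9x³ + 4x² + 19x − 16) ÷ lead(D) = 9x³ ÷ −3x³ = −3. Subtract (−3)·D = 9x³ + 9x² + 24x − 18. Remainder: −5x² − 5x + 2.

R(x) = −5x² − 5x + 2, so D(x) is not a factor of P(x). no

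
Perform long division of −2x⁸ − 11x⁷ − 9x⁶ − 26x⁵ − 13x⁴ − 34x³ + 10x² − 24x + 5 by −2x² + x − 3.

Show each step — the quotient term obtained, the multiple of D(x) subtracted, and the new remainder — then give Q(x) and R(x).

Q(x) = x⁶ + 6x⁵ + 6x⁴ + 7x³ + x² + 7x − 3; R(x) = −4

Step 1: lead(−2x⁸ − 11x⁷ − 9x⁶ − 26x⁵ − 13x⁴ − 34x³ + 10x² − 24x + 5) ÷ lead(D) = −2x⁸ ÷ −2x² = x⁶. Subtract (x⁶)·D = −2x⁸ + x⁷ − 3x⁶. Remainder: −12x⁷ − 6x⁶ − 26x⁵ − 13x⁴ − 34x³ + 10x² − 24x + 5.
Step 2: lead(−12x⁷ − 6x⁶ − 26x⁵ − 13x⁴ − 34x³ + 10x² − 24x + 5) ÷ lead(D) = −12x⁷ ÷ −2x² = 6x⁵. Subtract (6x⁵)·D = −12x⁷ + 6x⁶ − 18x⁵. Remainder: −12x⁶ − 8x⁵ − 13x⁴ − 34x³ + 10x² − 24x + 5.
Step 3: lead(−12x⁶ − 8x⁵ − 13x⁴ − 34x³ + 10x² − 24x + 5) ÷ lead(D) = −12x⁶ ÷ −2x² = 6x⁴. Subtract (6x⁴)·D = −12x⁶ + 6x⁵ − 18x⁴. Remainder: −14x⁵ + 5x⁴ − 34x³ + 10x² − 24x + 5.
Step 4: lead(−14x⁵ + 5x⁴ − 34x³ + 10x² − 24x + 5) ÷ lead(D) = −14x⁵ ÷ −2x² = 7x³. Subtract (7x³)·D = −14x⁵ + 7x⁴ − 21x³. Remainder: −2x⁴ − 13x³ + 10x² − 24x + 5.
Step 5: lead(−2x⁴ − 13x³ + 10x² − 24x + 5) ÷ lead(D) = −2x⁴ ÷ −2x² = x². Subtract (x²)·D = −2x⁴ + x³ − 3x². Remainder: −14x³ + 13x² − 24x + 5.
Step 6: lead(−14x³ + 13x² − 24x + 5) ÷ lead(D) = −14x³ ÷ −2x² = 7x. Subtract (7x)·D = −14x³ + 7x² − 21x. Remainder: 6x² − 3x + 5.
Step 7: lead(6x² − 3x + 5) ÷ lead(D) = 6x² ÷ −2x² = −3. Subtract (−3)·D = 6x² − 3x + 9. Remainder: −4.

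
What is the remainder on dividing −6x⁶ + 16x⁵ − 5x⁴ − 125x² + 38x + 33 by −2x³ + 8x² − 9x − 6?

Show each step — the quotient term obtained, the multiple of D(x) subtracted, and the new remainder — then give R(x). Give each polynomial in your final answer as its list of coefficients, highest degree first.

R = [5, -9]

Step 1: lead(−6x⁶ + 16x⁵ − 5x⁴ − 125x² + 38x + 33) ÷ lead(D) = −6x⁶ ÷ −2x³ = 3x³. Subtract (3x³)·D = −6x⁶ + 24x⁵ − 27x⁴ − 18x³. Remainder: −8x⁵ + 22x⁴ + 18x³ − 125x² + 38x + 33.
Step 2: lead(−8x⁵ + 22x⁴ + 18x³ − 125x² + 38x + 33) ÷ lead(D) = −8x⁵ ÷ −2x³ = 4x². Subtract (4x²)·D = −8x⁵ + 32x⁴ − 36x³ − 24x². Remainder: −10x⁴ + 54x³ − 101x² + 38x + 33.
Step 3: lead(−10x⁴ + 54x³ − 101x² + 38x + 33) ÷ lead(D) = −10x⁴ ÷ −2x³ = 5x. Subtract (5x)·D = −10x⁴ + 40x³ − 45x² − 30x. Remainder: 14x³ − 56x² + 68x + 33.
Step 4: lead(14x³ − 56x² + 68x + 33) ÷ lead(D) = 14x³ ÷ −2x³ = −7. Subtract (−7)·D = 14x³ − 56x² + 63x + 42. Remainder: 5x − 9.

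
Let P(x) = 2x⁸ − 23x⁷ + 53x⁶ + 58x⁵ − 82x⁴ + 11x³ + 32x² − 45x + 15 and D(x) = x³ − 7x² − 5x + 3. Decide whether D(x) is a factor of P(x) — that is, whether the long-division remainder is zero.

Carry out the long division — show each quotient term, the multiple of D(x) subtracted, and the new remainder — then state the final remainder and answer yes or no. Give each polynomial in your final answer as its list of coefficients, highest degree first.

R = [9, -7, 3], so D(x) is not a factor of P(x). no

Step 1: lead(2x⁸ − 23x⁷ + 53x⁶ + 58x⁵ − 82x⁴ + 11x³ + 32x² − 45x + 15) ÷ lead(D) = 2x⁸ ÷ x³ = 2x⁵. Subtract (2x⁵)·D = 2x⁸ − 14x⁷ − 10x⁶ + 6x⁵. Remainder: −9x⁷ + 63x⁶ + 52x⁵ − 82x⁴ + 11x³ + 32x² − 45x + 15.
Step 2: lead(−9x⁷ + 63x⁶ + 52x⁵ − 82x⁴ + 11x³ + 32x² − 45x + 15) ÷ lead(D) = −9x⁷ ÷ x³ = −9x⁴. Subtract (−9x⁴)·D = −9x⁷ + 63x⁶ + 45x⁵ − 27x⁴. Remainder: 7x⁵ − 55x⁴ + 11x³ + 32x² − 45x + 15.
Step 3: lead(7x⁵ − 55x⁴ + 11x³ + 32x² − 45x + 15) ÷ lead(D) = 7x⁵ ÷ x³ = 7x². Subtract (7x²)·D = 7x⁵ − 49x⁴ − 35x³ + 21x². Remainder: −6x⁴ + 46x³ + 11x² − 45x + 15.
Step 4: lead(−6x⁴ + 46x³ + 11x² − 45x + 15) ÷ lead(D) = −6x⁴ ÷ x³ = −6x. Subtract (−6x)·D = −6x⁴ + 42x³ + 30x² − 18x. Remainder: 4x³ − 19x² − 27x + 15.
Step 5: lead(4x³ − 19x² − 27x + 15) ÷ lead(D) = 4x³ ÷ x³ = 4. Subtract (4)·D = 4x³ − 28x² − 20x + 12. Remainder: 9x² − 7x + 3.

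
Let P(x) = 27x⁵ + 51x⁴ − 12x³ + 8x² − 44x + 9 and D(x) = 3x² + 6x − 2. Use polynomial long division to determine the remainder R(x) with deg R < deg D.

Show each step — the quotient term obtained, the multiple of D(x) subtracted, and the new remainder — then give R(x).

Step 1: lead(27x⁵ + 51x⁴ − 12x³ + 8x² − 44x + 9) ÷ lead(D) = 27x⁵ ÷ 3x² = 9x³. Subtract (9x³)·D = 27x⁵ + 54x⁴ − 18x³. Remainder: −3x⁴ + 6x³ + 8x² − 44x + 9.
Step 2: lead(−3x⁴ + 6x³ + 8x² − 44x + 9) ÷ lead(D) = −3x⁴ ÷ 3x² = −x². Subtract (−x²)·D = −3x⁴ − 6x³ + 2x². Remainder: 12x³ + 6x² − 44x + 9.
Step 3: lead(12x³ + 6x² − 44x + 9) ÷ lead(D) = 12x³ ÷ 3x² = 4x. Subtract (4x)·D = 12x³ + 24x² − 8x. Remainder: −18x² − 36x + 9.
Step 4: lead(−18x² − 36x + 9) ÷ lead(D) = −18x² ÷ 3x² = −6. Subtract (−6)·D = −18x² − 36x + 12. Remainder: −3.

R(x) = −3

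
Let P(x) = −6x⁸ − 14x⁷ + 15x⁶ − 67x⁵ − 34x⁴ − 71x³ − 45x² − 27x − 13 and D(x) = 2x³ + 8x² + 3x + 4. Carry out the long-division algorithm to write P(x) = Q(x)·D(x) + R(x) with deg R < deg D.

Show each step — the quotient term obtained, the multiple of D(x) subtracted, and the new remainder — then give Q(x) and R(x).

Step 1: lead(−6x⁸ − 14x⁷ + 15x⁶ − 67x⁵ − 34x⁴ − 71x³ − 45x² − 27x − 13) ÷ lead(D) = −6x⁸ ÷ 2x³ = −3x⁵. Subtract (−3x⁵)·D = −6x⁸ − 24x⁷ − 9x⁶ − 12x⁵. Remainder: 10x⁷ + 24x⁶ − 55x⁵ − 34x⁴ − 71x³ − 45x² − 27x − 13.
Step 2: lead(10x⁷ + 24x⁶ − 55x⁵ − 34x⁴ − 71x³ − 45x² − 27x − 13) ÷ lead(D) = 10x⁷ ÷ 2x³ = 5x⁴. Subtract (5x⁴)·D = 10x⁷ + 40x⁶ + 15x⁵ + 20x⁴. Remainder: −16x⁶ − 70x⁵ − 54x⁴ − 71x³ − 45x² − 27x − 13.
Step 3: lead(−16x⁶ − 70x⁵ − 54x⁴ − 71x³ − 45x² − 27x − 13) ÷ lead(D) = −16x⁶ ÷ 2x³ = −8x³. Subtract (−8x³)·D = −16x⁶ − 64x⁵ − 24x⁴ − 32x³. Remainder: −6x⁵ − 30x⁴ − 39x³ − 45x² − 27x − 13.
Step 4: lead(−6x⁵ − 30x⁴ − 39x³ − 45x² − 27x − 13) ÷ lead(D) = −6x⁵ ÷ 2x³ = −3x². Subtract (−3x²)·D = −6x⁵ − 24x⁴ − 9x³ − 12x². Remainder: −6x⁴ − 30x³ − 33x² − 27x − 13.
Step 5: lead(−6x⁴ − 30x³ − 33x² − 27x − 13) ÷ lead(D) = −6x⁴ ÷ 2x³ = −3x. Subtract (−3x)·D = −6x⁴ − 24x³ − 9x² − 12x. Remainder: −6x³ − 24x² − 15x − 13.
Step 6: lead(−6x³ − 24x² − 15x − 13) ÷ lead(D) = −6x³ ÷ 2x³ = −3. Subtract (−3)·D = −6x³ − 24x² − 9x − 12. Remainder: −6x − 1.

Q(x) = −3x⁵ + 5x⁴ − 8x³ − 3x² − 3x − 3; R(x) = −6x − 1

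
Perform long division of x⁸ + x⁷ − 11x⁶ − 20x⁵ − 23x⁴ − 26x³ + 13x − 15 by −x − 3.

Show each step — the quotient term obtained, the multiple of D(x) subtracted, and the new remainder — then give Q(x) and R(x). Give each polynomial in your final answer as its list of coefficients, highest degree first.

Q = [-1, 2, 5, 5, 8, 2, -6, 5]; R = [0]

Step 1: lead(x⁸ + x⁷ − 11x⁶ − 20x⁵ − 23x⁴ − 26x³ + 13x − 15) ÷ lead(D) = x⁸ ÷ −x = −x⁷. Subtract (−x⁷)·D = x⁸ + 3x⁷. Remainder: −2x⁷ − 11x⁶ − 20x⁵ − 23x⁴ − 26x³ + 13x − 15.
Step 2: lead(−2x⁷ − 11x⁶ − 20x⁵ − 23x⁴ − 26x³ + 13x − 15) ÷ lead(D) = −2x⁷ ÷ −x = 2x⁶. Subtract (2x⁶)·D = −2x⁷ − 6x⁶. Remainder: −5x⁶ − 20x⁵ − 23x⁴ − 26x³ + 13x − 15.
Step 3: lead(−5x⁶ − 20x⁵ − 23x⁴ − 26x³ + 13x − 15) ÷ lead(D) = −5x⁶ ÷ −x = 5x⁵. Subtract (5x⁵)·D = −5x⁶ − 15x⁵. Remainder: −5x⁵ − 23x⁴ − 26x³ + 13x − 15.
Step 4: lead(−5x⁵ − 23x⁴ − 26x³ + 13x − 15) ÷ lead(D) = −5x⁵ ÷ −x = 5x⁴. Subtract (5x⁴)·D = −5x⁵ − 15x⁴. Remainder: −8x⁴ − 26x³ + 13x − 15.
Step 5: lead(−8x⁴ − 26x³ + 13x − 15) ÷ lead(D) = −8x⁴ ÷ −x = 8x³. Subtract (8x³)·D = −8x⁴ − 24x³. Remainder: −2x³ + 13x − 15.
Step 6: lead(−2x³ + 13x − 15) ÷ lead(D) = −2x³ ÷ −x = 2x². Subtract (2x²)·D = −2x³ − 6x². Remainder: 6x² + 13x − 15.
Step 7: lead(6x² + 13x − 15) ÷ lead(D) = 6x² ÷ −x = −6x. Subtract (−6x)·D = 6x² + 18x. Remainder: −5x − 15.
Step 8: lead(−5x − 15) ÷ lead(D) = −5x ÷ −x = 5. Subtract (5)·D = −5x − 15. Remainder: 0.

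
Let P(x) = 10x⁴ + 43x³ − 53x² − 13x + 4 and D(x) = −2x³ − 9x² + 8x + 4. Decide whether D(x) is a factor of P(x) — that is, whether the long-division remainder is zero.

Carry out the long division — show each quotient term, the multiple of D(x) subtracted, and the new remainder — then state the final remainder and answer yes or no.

Step 1: lead(10x⁴ + 43x³ − 53x² − 13x + 4) ÷ lead(D) = 10x⁴ ÷ −2x³ = −5x. Subtract (−5x)·D = 10x⁴ + 45x³ − 40x² − 20x. Remainder: −2x³ − 13x² + 7x + 4.
Step 2: lead(−2x³ − 13x² + 7x + 4) ÷ lead(D) = −2x³ ÷ −2x³ = 1. Subtract (1)·D = −2x³ − 9x² + 8x + 4. Remainder: −4x² − x.

R(x) = −4x² − x, so D(x) is not a factor of P(x). no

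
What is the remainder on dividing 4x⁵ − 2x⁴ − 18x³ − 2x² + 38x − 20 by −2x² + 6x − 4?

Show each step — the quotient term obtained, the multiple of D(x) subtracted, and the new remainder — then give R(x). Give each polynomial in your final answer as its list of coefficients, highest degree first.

R = [0]

Step 1: lead(4x⁵ − 2x⁴ − 18x³ − 2x² + 38x − 20) ÷ lead(D) = 4x⁵ ÷ −2x² = −2x³. Subtract (−2x³)·D = 4x⁵ − 12x⁴ + 8x³. Remainder: 10x⁴ − 26x³ − 2x² + 38x − 20.
Step 2: lead(10x⁴ − 26x³ − 2x² + 38x − 20) ÷ lead(D) = 10x⁴ ÷ −2x² = −5x². Subtract (−5x²)·D = 10x⁴ − 30x³ + 20x². Remainder: 4x³ − 22x² + 38x − 20.
Step 3: lead(4x³ − 22x² + 38x − 20) ÷ lead(D) = 4x³ ÷ −2x² = −2x. Subtract (−2x)·D = 4x³ − 12x² + 8x. Remainder: −10x² + 30x − 20.
Step 4: lead(−10x² + 30x − 20) ÷ lead(D) = −10x² ÷ −2x² = 5. Subtract (5)·D = −10x² + 30x − 20. Remainder: 0.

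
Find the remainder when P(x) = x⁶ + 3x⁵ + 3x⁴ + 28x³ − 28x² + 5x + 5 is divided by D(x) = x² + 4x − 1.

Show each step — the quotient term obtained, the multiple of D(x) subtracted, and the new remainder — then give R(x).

R(x) = 5

Step 1: lead(x⁶ + 3x⁵ + 3x⁴ + 28x³ − 28x² + 5x + 5) ÷ lead(D) = x⁶ ÷ x² = x⁴. Subtract (x⁴)·D = x⁶ + 4x⁵ − x⁴. Remainder: −x⁵ + 4x⁴ + 28x³ − 28x² + 5x + 5.
Step 2: lead(−x⁵ + 4x⁴ + 28x³ − 28x² + 5x + 5) ÷ lead(D) = −x⁵ ÷ x² = −x³. Subtract (−x³)·D = −x⁵ − 4x⁴ + x³. Remainder: 8x⁴ + 27x³ − 28x² + 5x + 5.
Step 3: lead(8x⁴ + 27x³ − 28x² + 5x + 5) ÷ lead(D) = 8x⁴ ÷ x² = 8x². Subtract (8x²)·D = 8x⁴ + 32x³ − 8x². Remainder: −5x³ − 20x² + 5x + 5.
Step 4: lead(−5x³ − 20x² + 5x + 5) ÷ lead(D) = −5x³ ÷ x² = −5x. Subtract (−5x)·D = −5x³ − 20x² + 5x. Remainder: 5.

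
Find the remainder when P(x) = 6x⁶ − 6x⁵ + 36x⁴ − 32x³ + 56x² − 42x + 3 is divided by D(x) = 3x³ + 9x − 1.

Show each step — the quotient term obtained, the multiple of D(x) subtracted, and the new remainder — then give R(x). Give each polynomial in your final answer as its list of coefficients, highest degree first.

R = [-1]

Step 1: lead(6x⁶ − 6x⁵ + 36x⁴ − 32x³ + 56x² − 42x + 3) ÷ lead(D) = 6x⁶ ÷ 3x³ = 2x³. Subtract (2x³)·D = 6x⁶ + 18x⁴ − 2x³. Remainder: −6x⁵ + 18x⁴ − 30x³ + 56x² − 42x + 3.
Step 2: lead(−6x⁵ + 18x⁴ − 30x³ + 56x² − 42x + 3) ÷ lead(D) = −6x⁵ ÷ 3x³ = −2x². Subtract (−2x²)·D = −6x⁵ − 18x³ + 2x². Remainder: 18x⁴ − 12x³ + 54x² − 42x + 3.
Step 3: lead(18x⁴ − 12x³ + 54x² − 42x + 3) ÷ lead(D) = 18x⁴ ÷ 3x³ = 6x. Subtract (6x)·D = 18x⁴ + 54x² − 6x. Remainder: −12x³ − 36x + 3.
Step 4: lead(−12x³ − 36x + 3) ÷ lead(D) = −12x³ ÷ 3x³ = −4. Subtract (−4)·D = −12x³ − 36x + 4. Remainder: −1.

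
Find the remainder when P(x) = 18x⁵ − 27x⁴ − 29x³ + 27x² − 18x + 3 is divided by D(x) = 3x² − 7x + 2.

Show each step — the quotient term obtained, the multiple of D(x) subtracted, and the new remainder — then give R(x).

R(x) = −7x + 1

Step 1: lead(18x⁵ − 27x⁴ − 29x³ + 27x² − 18x + 3) ÷ lead(D) = 18x⁵ ÷ 3x² = 6x³. Subtract (6x³)·D = 18x⁵ − 42x⁴ + 12x³. Remainder: 15x⁴ − 41x³ + 27x² − 18x + 3.
Step 2: lead(15x⁴ − 41x³ + 27x² − 18x + 3) ÷ lead(D) = 15x⁴ ÷ 3x² = 5x². Subtract (5x²)·D = 15x⁴ − 35x³ + 10x². Remainder: −6x³ + 17x² − 18x + 3.
Step 3: lead(−6x³ + 17x² − 18x + 3) ÷ lead(D) = −6x³ ÷ 3x² = −2x. Subtract (−2x)·D = −6x³ + 14x² − 4x. Remainder: 3x² − 14x + 3.
Step 4: lead(3x² − 14x + 3) ÷ lead(D) = 3x² ÷ 3x² = 1. Subtract (1)·D = 3x² − 7x + 2. Remainder: −7x + 1.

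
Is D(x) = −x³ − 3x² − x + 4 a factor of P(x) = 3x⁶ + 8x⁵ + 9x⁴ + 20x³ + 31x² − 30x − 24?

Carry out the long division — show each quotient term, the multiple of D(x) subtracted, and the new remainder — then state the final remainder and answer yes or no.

R(x) = 0, so D(x) is a factor of P(x). yes

Step 1: lead(3x⁶ + 8x⁵ + 9x⁴ + 20x³ + 31x² − 30x − 24) ÷ lead(D) = 3x⁶ ÷ −x³ = −3x³. Subtract (−3x³)·D = 3x⁶ + 9x⁵ + 3x⁴ − 12x³. Remainder: −x⁵ + 6x⁴ + 32x³ + 31x² − 30x − 24.
Step 2: lead(−x⁵ + 6x⁴ + 32x³ + 31x² − 30x − 24) ÷ lead(D) = −x⁵ ÷ −x³ = x². Subtract (x²)·D = −x⁵ − 3x⁴ − x³ + 4x². Remainder: 9x⁴ + 33x³ + 27x² − 30x − 24.
Step 3: lead(9x⁴ + 33x³ + 27x² − 30x − 24) ÷ lead(D) = 9x⁴ ÷ −x³ = −9x. Subtract (−9x)·D = 9x⁴ + 27x³ + 9x² − 36x. Remainder: 6x³ + 18x² + 6x − 24.
Step 4: lead(6x³ + 18x² + 6x − 24) ÷ lead(D) = 6x³ ÷ −x³ = −6. Subtract (−6)·D = 6x³ + 18x² + 6x − 24. Remainder: 0.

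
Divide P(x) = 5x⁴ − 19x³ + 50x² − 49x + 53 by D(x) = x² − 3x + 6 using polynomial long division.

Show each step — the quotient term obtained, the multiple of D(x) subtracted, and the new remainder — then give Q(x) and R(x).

Step 1: lead(5x⁴ − 19x³ + 50x² − 49x + 53) ÷ lead(D) = 5x⁴ ÷ x² = 5x². Subtract (5x²)·D = 5x⁴ − 15x³ + 30x². Remainder: −4x³ + 20x² − 49x + 53.
Step 2: lead(−4x³ + 20x² − 49x + 53) ÷ lead(D) = −4x³ ÷ x² = −4x. Subtract (−4x)·D = −4x³ + 12x² − 24x. Remainder: 8x² − 25x + 53.
Step 3: lead(8x² − 25x + 53) ÷ lead(D) = 8x² ÷ x² = 8. Subtract (8)·D = 8x² − 24x + 48. Remainder: −x + 5.

Q(x) = 5x² − 4x + 8; R(x) = −x + 5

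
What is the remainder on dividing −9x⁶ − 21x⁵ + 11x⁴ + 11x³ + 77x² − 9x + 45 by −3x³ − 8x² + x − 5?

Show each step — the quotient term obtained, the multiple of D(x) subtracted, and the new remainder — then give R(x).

Step 1: lead(−9x⁶ − 21x⁵ + 11x⁴ + 11x³ + 77x² − 9x + 45) ÷ lead(D) = −9x⁶ ÷ −3x³ = 3x³. Subtract (3x³)·D = −9x⁶ − 24x⁵ + 3x⁴ − 15x³. Remainder: 3x⁵ + 8x⁴ + 26x³ + 77x² − 9x + 45.
Step 2: lead(3x⁵ + 8x⁴ + 26x³ + 77x² − 9x + 45) ÷ lead(D) = 3x⁵ ÷ −3x³ = −x². Subtract (−x²)·D = 3x⁵ + 8x⁴ − x³ + 5x². Remainder: 27x³ + 72x² − 9x + 45.
Step 3: lead(27x³ + 72x² − 9x + 45) ÷ lead(D) = 27x³ ÷ −3x³ = −9. Subtract (−9)·D = 27x³ + 72x² − 9x + 45. Remainder: 0.

R(x) = 0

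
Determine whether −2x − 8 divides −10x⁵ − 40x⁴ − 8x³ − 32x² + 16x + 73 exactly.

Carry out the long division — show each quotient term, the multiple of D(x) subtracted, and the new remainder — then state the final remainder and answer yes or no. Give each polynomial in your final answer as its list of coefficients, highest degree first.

Step 1: lead(−10x⁵ − 40x⁴ − 8x³ − 32x² + 16x + 73) ÷ lead(D) = −10x⁵ ÷ −2x = 5x⁴. Subtract (5x⁴)·D = −10x⁵ − 40x⁴. Remainder: −8x³ − 32x² + 16x + 73.
Step 2: lead(−8x³ − 32x² + 16x + 73) ÷ lead(D) = −8x³ ÷ −2x = 4x². Subtract (4x²)·D = −8x³ − 32x². Remainder: 16x + 73.
Step 3: lead(16x + 73) ÷ lead(D) = 16x ÷ −2x = −8. Subtract (−8)·D = 16x + 64. Remainder: 9.

R = [9], so D(x) is not a factor of P(x). no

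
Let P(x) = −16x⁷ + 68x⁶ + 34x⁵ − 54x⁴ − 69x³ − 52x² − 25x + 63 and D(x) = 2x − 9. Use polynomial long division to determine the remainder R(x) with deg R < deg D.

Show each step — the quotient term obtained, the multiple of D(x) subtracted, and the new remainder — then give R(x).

Step 1: lead(−16x⁷ + 68x⁶ + 34x⁵ − 54x⁴ − 69x³ − 52x² − 25x + 63) ÷ lead(D) = −16x⁷ ÷ 2x = −8x⁶. Subtract (−8x⁶)·D = −16x⁷ + 72x⁶. Remainder: −4x⁶ + 34x⁵ − 54x⁴ − 69x³ − 52x² − 25x + 63.
Step 2: lead(−4x⁶ + 34x⁵ − 54x⁴ − 69x³ − 52x² − 25x + 63) ÷ lead(D) = −4x⁶ ÷ 2x = −2x⁵. Subtract (−2x⁵)·D = −4x⁶ + 18x⁵. Remainder: 16x⁵ − 54x⁴ − 69x³ − 52x² − 25x + 63.
Step 3: lead(16x⁵ − 54x⁴ − 69x³ − 52x² − 25x + 63) ÷ lead(D) = 16x⁵ ÷ 2x = 8x⁴. Subtract (8x⁴)·D = 16x⁵ − 72x⁴. Remainder: 18x⁴ − 69x³ − 52x² − 25x + 63.
Step 4: lead(18x⁴ − 69x³ − 52x² − 25x + 63) ÷ lead(D) = 18x⁴ ÷ 2x = 9x³. Subtract (9x³)·D = 18x⁴ − 81x³. Remainder: 12x³ − 52x² − 25x + 63.
Step 5: lead(12x³ − 52x² − 25x + 63) ÷ lead(D) = 12x³ ÷ 2x = 6x². Subtract (6x²)·D = 12x³ − 54x². Remainder: 2x² − 25x + 63.
Step 6: lead(2x² − 25x + 63) ÷ lead(D) = 2x² ÷ 2x = x. Subtract (x)·D = 2x² − 9x. Remainder: −16x + 63.
Step 7: lead(−16x + 63) ÷ lead(D) = −16x ÷ 2x = −8. Subtract (−8)·D = −16x + 72. Remainder: −9.

R(x) = −9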